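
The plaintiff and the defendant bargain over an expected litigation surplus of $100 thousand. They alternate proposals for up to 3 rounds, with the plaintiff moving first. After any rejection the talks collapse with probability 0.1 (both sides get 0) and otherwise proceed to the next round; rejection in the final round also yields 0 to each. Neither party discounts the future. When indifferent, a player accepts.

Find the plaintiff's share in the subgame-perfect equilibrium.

91

By backward induction:
Round 3 (the plaintiff proposes): the defendant will accept anything ≥ 0, so the plaintiff offers 0 and keeps 100.
Round 2 (the defendant proposes): rejecting gives the plaintiff an expected 0.9 × 100 = 90; the defendant offers that and keeps 10.
Round 1 (the plaintiff proposes): rejecting gives the defendant an expected 0.9 × 10 = 9; the plaintiff offers that and keeps 91.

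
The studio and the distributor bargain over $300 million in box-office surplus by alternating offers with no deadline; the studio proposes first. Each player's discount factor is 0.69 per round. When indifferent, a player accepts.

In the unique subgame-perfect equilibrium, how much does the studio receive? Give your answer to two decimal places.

177.51

In a stationary SPE each proposer offers the other exactly their discounted continuation value.
If the studio keeps x when proposing and the distributor keeps y when proposing, then x = 300 − 0.69y and y = 300 − 0.69x.
Solving: x = 300(1 − 0.69) / (1 − 0.69·0.69) = 93 / 0.5239 ≈ 177.5148.
The distributor gets 300 − 177.5148 ≈ 122.4852.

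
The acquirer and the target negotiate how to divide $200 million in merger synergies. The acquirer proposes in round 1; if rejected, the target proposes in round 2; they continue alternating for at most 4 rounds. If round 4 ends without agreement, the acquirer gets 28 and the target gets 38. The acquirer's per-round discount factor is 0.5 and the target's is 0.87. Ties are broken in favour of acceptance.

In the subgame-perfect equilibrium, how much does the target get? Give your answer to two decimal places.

Round 4 (the target proposes): the acquirer gets 28 if talks fail, so the target offers 28 and keeps 172.
Round 3 (the acquirer proposes): the target can get 172 next round, worth 0.87 × 172 = 149.64 now. The acquirer offers 149.64 and keeps 200 − 149.64 = 50.36.
Round 2 (the target proposes): the acquirer can get 50.36 next round, worth 0.5 × 50.36 = 25.18 now, so the target offers 25.18, keeping 174.82.
Round 1 (the acquirer proposes): the target can get 174.82 next round, worth 0.87 × 174.82 = 152.0934 now, so the acquirer offers 152.0934, keeping 47.9066.

152.09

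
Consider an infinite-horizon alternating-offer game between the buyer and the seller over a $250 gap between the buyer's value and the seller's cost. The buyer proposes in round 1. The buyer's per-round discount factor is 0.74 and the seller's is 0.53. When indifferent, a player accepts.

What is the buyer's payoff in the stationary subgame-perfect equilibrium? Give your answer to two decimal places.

When the buyer proposes, the seller accepts any offer worth at least 0.53 times what the seller would get by proposing next round; and vice versa.
This gives x = 250 − 0.53y and y = 250 − 0.74x, where x and y are each side's share when it proposes.
Hence (1 − 0.53·0.74)x = 250(1 − 0.53), i.e. 0.6078·x = 117.5.
x ≈ 193.3202; the seller's share is 250 − x ≈ 56.6798.

193.32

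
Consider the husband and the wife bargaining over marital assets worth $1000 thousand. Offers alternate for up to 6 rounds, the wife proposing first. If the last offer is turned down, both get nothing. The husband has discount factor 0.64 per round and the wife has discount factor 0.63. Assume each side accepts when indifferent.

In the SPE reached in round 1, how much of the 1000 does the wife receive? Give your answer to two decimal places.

Round 6 (the husband proposes): rejection yields 0 for the wife; the husband offers 0 and keeps 1000.
Round 5 (the wife proposes): the husband can get 1000 next round, worth 0.64 × 1000 = 640 now. The wife offers 640 and keeps 1000 − 640 = 360.
Round 4 (the husband proposes): the wife can get 360 next round, worth 0.63 × 360 = 226.8 now, so the husband offers 226.8, keeping 773.2.
Round 3 (the wife proposes): the husband can get 773.2 next round, worth 0.64 × 773.2 = 494.848 now; the wife offers that and keeps 505.152.
Round 2 (the husband proposes): the wife can get 505.152 next round, worth 0.63 × 505.152 = 318.24576 now, so the husband offers 318.24576, keeping 681.75424.
Round 1 (the wife proposes): the husband can get 681.75424 next round, worth 0.64 × 681.75424 = 436.3227136 now. The wife offers 436.3227136 and keeps 1000 − 436.3227136 = 563.6772864.

563.68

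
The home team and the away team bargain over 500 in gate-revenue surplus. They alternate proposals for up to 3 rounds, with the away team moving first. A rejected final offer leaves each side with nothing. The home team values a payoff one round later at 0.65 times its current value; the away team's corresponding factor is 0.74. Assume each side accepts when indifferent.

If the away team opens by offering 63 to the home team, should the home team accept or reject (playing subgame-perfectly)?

Work out the home team's continuation value if the offer is rejected.
Round 3 (the away team proposes): rejection yields 0 for the home team; the away team offers 0 and keeps 500.
Round 2 (the home team proposes): the away team can get 500 next round, worth 0.74 × 500 = 370 now; the home team offers that and keeps 130.
So by rejecting in round 1, the home team gets 130 next round, worth 0.65 × 130 = 84.5 now.
Offer 63 < 84.5, so the home team rejects.

Reject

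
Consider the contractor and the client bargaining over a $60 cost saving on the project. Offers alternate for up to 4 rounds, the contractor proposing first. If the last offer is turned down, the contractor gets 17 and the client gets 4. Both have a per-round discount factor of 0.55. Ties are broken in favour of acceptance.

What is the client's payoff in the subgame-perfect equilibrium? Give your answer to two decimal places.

Round 4 (the client proposes): the contractor gets 17 if talks fail, so the client offers 17 and keeps 43.
Round 3 (the contractor proposes): the client can get 43 next round, worth 0.55 × 43 = 23.65 now. The contractor offers 23.65 and keeps 60 − 23.65 = 36.35.
Round 2 (the client proposes): the contractor can get 36.35 next round, worth 0.55 × 36.35 = 19.9925 now. The client offers 19.9925 and keeps 60 − 19.9925 = 40.0075.
Round 1 (the contractor proposes): the client can get 40.0075 next round, worth 0.55 × 40.0075 = 22.004125 now; the contractor offers that and keeps 37.995875.

22.00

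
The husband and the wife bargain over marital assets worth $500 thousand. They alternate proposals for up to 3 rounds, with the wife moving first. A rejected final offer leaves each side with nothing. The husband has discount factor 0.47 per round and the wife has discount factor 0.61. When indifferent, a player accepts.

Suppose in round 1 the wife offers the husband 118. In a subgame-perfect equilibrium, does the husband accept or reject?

Accept

Round 3 (the wife proposes): the husband will accept anything ≥ 0, so the wife offers 0 and keeps 500.
Round 2 (the husband proposes): the wife can get 500 next round, worth 0.61 × 500 = 305 now. The husband offers 305 and keeps 500 − 305 = 195.
So by rejecting in round 1, the husband gets 195 next round, worth 0.47 × 195 = 91.65 now.
Offer 118 ≥ 91.65, so the husband accepts.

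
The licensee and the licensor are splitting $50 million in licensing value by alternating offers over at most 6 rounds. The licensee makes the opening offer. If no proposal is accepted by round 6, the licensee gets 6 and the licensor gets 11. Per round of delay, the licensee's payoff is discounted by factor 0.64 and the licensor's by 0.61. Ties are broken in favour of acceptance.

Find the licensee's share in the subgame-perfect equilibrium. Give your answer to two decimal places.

Work backward from the last round.
Round 6 (the licensor proposes): the licensee gets 6 if talks fail, so the licensor offers 6 and keeps 44.
Round 5 (the licensee proposes): the licensor can get 44 next round, worth 0.61 × 44 = 26.84 now; the licensee offers that and keeps 23.16.
Round 4 (the licensor proposes): the licensee can get 23.16 next round, worth 0.64 × 23.16 = 14.8224 now; the licensor offers that and keeps 35.1776.
Round 3 (the licensee proposes): the licensor can get 35.1776 next round, worth 0.61 × 35.1776 = 21.458336 now; the licensee offers that and keeps 28.541664.
Round 2 (the licensor proposes): the licensee can get 28.541664 next round, worth 0.64 × 28.541664 = 18.26666496 now, so the licensor offers 18.26666496, keeping 31.73333504.
Round 1 (the licensee proposes): the licensor can get 31.73333504 next round, worth 0.61 × 31.73333504 = 19.3573343744 now; the licensee offers that and keeps 30.6426656256.

30.64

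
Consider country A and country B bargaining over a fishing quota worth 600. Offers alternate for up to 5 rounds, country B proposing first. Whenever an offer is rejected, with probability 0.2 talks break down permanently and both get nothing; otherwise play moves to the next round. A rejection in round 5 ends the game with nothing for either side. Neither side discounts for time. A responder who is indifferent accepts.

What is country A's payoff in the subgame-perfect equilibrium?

157.44

By backward induction:
Round 5 (country B proposes): country A will accept anything ≥ 0, so country B offers 0 and keeps 600.
Round 4 (country A proposes): rejecting gives country B an expected 0.8 × 600 = 480; country A offers that and keeps 120.
Round 3 (country B proposes): rejecting gives country A an expected 0.8 × 120 = 96; country B offers that and keeps 504.
Round 2 (country A proposes): rejecting gives country B an expected 0.8 × 504 = 403.2; country A offers that and keeps 196.8.
Round 1 (country B proposes): rejecting gives country A an expected 0.8 × 196.8 = 157.44, so country B offers 157.44, keeping 442.56.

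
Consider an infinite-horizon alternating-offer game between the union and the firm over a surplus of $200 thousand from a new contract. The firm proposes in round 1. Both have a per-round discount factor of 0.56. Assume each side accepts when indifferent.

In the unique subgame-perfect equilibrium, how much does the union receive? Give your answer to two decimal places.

In a stationary SPE each proposer offers the other exactly their discounted continuation value.
If the firm keeps x when proposing and the union keeps y when proposing, then x = 200 − 0.56y and y = 200 − 0.56x.
Solving: x = 200(1 − 0.56) / (1 − 0.56·0.56) = 88 / 0.6864 ≈ 128.2051.
The union gets 200 − 128.2051 ≈ 71.7949.

71.79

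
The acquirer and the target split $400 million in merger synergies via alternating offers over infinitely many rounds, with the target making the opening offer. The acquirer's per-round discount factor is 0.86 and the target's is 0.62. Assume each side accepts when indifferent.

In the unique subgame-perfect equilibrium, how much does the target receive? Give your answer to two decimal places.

When the target proposes, the acquirer accepts any offer worth at least 0.86 times what the acquirer would get by proposing next round; and vice versa.
This gives x = 400 − 0.86y and y = 400 − 0.62x, where x and y are each side's share when it proposes.
Hence (1 − 0.86·0.62)x = 400(1 − 0.86), i.e. 0.4668·x = 56.
x ≈ 119.9657; the acquirer's share is 400 − x ≈ 280.0343.

119.97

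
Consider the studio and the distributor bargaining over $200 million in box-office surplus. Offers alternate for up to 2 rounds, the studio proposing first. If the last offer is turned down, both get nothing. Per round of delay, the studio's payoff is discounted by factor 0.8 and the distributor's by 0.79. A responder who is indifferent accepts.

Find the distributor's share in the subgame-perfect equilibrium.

158

Round 2 (the distributor proposes): rejection yields 0 for the studio; the distributor offers 0 and keeps 200.
Round 1 (the studio proposes): the distributor can get 200 next round, worth 0.79 × 200 = 158 now. The studio offers 158 and keeps 200 − 158 = 42.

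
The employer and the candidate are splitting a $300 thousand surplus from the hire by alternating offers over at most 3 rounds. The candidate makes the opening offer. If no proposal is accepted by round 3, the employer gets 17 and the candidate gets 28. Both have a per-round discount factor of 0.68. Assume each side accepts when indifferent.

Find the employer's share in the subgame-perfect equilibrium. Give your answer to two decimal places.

73.14

Round 3 (the candidate proposes): the employer gets 17 if talks fail, so the candidate offers 17 and keeps 283.
Round 2 (the employer proposes): the candidate can get 283 next round, worth 0.68 × 283 = 192.44 now. The employer offers 192.44 and keeps 300 − 192.44 = 107.56.
Round 1 (the candidate proposes): the employer can get 107.56 next round, worth 0.68 × 107.56 = 73.1408 now, so the candidate offers 73.1408, keeping 226.8592.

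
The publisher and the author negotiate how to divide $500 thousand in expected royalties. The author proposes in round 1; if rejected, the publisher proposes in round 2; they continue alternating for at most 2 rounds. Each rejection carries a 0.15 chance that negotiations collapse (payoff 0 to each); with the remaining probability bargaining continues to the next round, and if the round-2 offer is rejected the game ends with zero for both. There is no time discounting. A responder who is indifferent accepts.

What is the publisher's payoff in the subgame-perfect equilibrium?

By backward induction:
Round 2 (the publisher proposes): rejection yields 0 for the author; the publisher offers 0 and keeps 500.
Round 1 (the author proposes): rejecting gives the publisher an expected 0.85 × 500 = 425. The author offers 425 and keeps 500 − 425 = 75.

425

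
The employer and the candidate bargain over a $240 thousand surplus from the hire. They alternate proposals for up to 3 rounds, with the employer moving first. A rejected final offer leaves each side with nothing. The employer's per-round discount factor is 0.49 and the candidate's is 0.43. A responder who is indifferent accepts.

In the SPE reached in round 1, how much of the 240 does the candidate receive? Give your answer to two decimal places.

52.63

Solve by backward induction from round 3.
Round 3 (the employer proposes): rejection yields 0 for the candidate; the employer offers 0 and keeps 240.
Round 2 (the candidate proposes): the employer can get 240 next round, worth 0.49 × 240 = 117.6 now, so the candidate offers 117.6, keeping 122.4.
Round 1 (the employer proposes): the candidate can get 122.4 next round, worth 0.43 × 122.4 = 52.632 now; the employer offers that and keeps 187.368.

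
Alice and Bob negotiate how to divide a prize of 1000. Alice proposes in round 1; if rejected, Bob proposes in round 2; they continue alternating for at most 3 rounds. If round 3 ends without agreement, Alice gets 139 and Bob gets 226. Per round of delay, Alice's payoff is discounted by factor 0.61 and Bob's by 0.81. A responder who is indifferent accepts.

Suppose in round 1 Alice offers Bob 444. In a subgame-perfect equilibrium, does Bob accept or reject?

Accept

Work out Bob's continuation value if the offer is rejected.
Round 3 (Alice proposes): Bob gets 226 if talks fail, so Alice offers 226 and keeps 774.
Round 2 (Bob proposes): Alice can get 774 next round, worth 0.61 × 774 = 472.14 now; Bob offers that and keeps 527.86.
So by rejecting in round 1, Bob gets 527.86 next round, worth 0.81 × 527.86 = 427.5666 now.
Offer 444 ≥ 427.5666, so Bob accepts.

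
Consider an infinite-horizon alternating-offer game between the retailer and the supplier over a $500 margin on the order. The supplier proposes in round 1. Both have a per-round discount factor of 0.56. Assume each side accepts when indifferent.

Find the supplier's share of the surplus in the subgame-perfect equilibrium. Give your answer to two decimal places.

320.51

When the supplier proposes, the retailer accepts any offer worth at least 0.56 times what the retailer would get by proposing next round; and vice versa.
This gives x = 500 − 0.56y and y = 500 − 0.56x, where x and y are each side's share when it proposes.
Hence (1 − 0.56·0.56)x = 500(1 − 0.56), i.e. 0.6864·x = 220.
x ≈ 320.5128; the retailer's share is 500 − x ≈ 179.4872.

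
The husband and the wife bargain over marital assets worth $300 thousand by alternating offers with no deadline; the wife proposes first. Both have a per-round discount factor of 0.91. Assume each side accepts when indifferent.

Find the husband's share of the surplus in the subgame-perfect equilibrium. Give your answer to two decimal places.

142.93

Let x be the wife's share when the wife proposes and y be the husband's share when the husband proposes.
The husband accepts iff offered ≥ 0.91·y, so x = 300 − 0.91y. Symmetrically y = 300 − 0.91x.
Substituting: x = 300 − 0.91(300 − 0.91x), giving x(1 − 0.91·0.91) = 300(1 − 0.91).
So x = 300 × 0.09 / 0.1719 ≈ 157.0681, and the husband receives 300 − x ≈ 142.9319.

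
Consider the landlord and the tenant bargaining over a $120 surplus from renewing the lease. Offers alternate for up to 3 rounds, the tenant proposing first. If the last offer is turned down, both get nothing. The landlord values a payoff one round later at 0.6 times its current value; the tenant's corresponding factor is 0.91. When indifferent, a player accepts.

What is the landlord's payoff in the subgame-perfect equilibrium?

Round 3 (the tenant proposes): rejection yields 0 for the landlord; the tenant offers 0 and keeps 120.
Round 2 (the landlord proposes): the tenant can get 120 next round, worth 0.91 × 120 = 109.2 now. The landlord offers 109.2 and keeps 120 − 109.2 = 10.8.
Round 1 (the tenant proposes): the landlord can get 10.8 next round, worth 0.6 × 10.8 = 6.48 now; the tenant offers that and keeps 113.52.

6.48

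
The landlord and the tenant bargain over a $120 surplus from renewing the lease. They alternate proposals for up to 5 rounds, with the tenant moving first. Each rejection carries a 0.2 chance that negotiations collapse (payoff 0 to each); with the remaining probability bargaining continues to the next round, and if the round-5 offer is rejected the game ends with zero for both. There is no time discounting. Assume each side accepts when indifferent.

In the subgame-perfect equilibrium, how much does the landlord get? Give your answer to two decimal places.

By backward induction:
Round 5 (the tenant proposes): rejection yields 0 for the landlord; the tenant offers 0 and keeps 120.
Round 4 (the landlord proposes): rejecting gives the tenant an expected 0.8 × 120 = 96, so the landlord offers 96, keeping 24.
Round 3 (the tenant proposes): rejecting gives the landlord an expected 0.8 × 24 = 19.2. The tenant offers 19.2 and keeps 120 − 19.2 = 100.8.
Round 2 (the landlord proposes): rejecting gives the tenant an expected 0.8 × 100.8 = 80.64, so the landlord offers 80.64, keeping 39.36.
Round 1 (the tenant proposes): rejecting gives the landlord an expected 0.8 × 39.36 = 31.488; the tenant offers that and keeps 88.512.

31.49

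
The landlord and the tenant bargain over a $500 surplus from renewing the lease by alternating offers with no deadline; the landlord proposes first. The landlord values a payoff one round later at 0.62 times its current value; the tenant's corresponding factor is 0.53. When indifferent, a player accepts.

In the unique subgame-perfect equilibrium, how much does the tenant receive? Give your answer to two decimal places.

149.99

Let x be the landlord's share when the landlord proposes and y be the tenant's share when the tenant proposes.
The tenant accepts iff offered ≥ 0.53·y, so x = 500 − 0.53y. Symmetrically y = 500 − 0.62x.
Substituting: x = 500 − 0.53(500 − 0.62x), giving x(1 − 0.62·0.53) = 500(1 − 0.53).
So x = 500 × 0.47 / 0.6714 ≈ 350.0149, and the tenant receives 500 − x ≈ 149.9851.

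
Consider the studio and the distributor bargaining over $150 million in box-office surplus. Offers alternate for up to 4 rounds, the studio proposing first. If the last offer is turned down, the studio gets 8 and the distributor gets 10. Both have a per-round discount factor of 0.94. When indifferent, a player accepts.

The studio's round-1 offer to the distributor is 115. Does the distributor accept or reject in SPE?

Reject

Work out the distributor's continuation value if the offer is rejected.
Round 4 (the distributor proposes): the studio gets 8 if talks fail, so the distributor offers 8 and keeps 142.
Round 3 (the studio proposes): the distributor can get 142 next round, worth 0.94 × 142 = 133.48 now. The studio offers 133.48 and keeps 150 − 133.48 = 16.52.
Round 2 (the distributor proposes): the studio can get 16.52 next round, worth 0.94 × 16.52 = 15.5288 now, so the distributor offers 15.5288, keeping 134.4712.
So by rejecting in round 1, the distributor gets 134.4712 next round, worth 0.94 × 134.4712 = 126.402928 now.
Offer 115 < 126.402928, so the distributor rejects.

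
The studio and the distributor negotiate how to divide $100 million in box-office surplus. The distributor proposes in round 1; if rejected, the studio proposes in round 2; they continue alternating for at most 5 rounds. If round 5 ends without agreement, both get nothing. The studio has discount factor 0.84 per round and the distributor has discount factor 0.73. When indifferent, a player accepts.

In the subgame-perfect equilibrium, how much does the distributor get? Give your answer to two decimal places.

Round 5 (the distributor proposes): rejection yields 0 for the studio; the distributor offers 0 and keeps 100.
Round 4 (the studio proposes): the distributor can get 100 next round, worth 0.73 × 100 = 73 now, so the studio offers 73, keeping 27.
Round 3 (the distributor proposes): the studio can get 27 next round, worth 0.84 × 27 = 22.68 now. The distributor offers 22.68 and keeps 100 − 22.68 = 77.32.
Round 2 (the studio proposes): the distributor can get 77.32 next round, worth 0.73 × 77.32 = 56.4436 now; the studio offers that and keeps 43.5564.
Round 1 (the distributor proposes): the studio can get 43.5564 next round, worth 0.84 × 43.5564 = 36.587376 now. The distributor offers 36.587376 and keeps 100 − 36.587376 = 63.412624.

63.41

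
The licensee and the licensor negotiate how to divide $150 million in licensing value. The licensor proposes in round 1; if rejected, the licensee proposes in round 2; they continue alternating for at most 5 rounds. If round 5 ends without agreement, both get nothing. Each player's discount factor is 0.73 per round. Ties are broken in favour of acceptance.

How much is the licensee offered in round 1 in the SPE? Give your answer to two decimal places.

Round 5 (the licensor proposes): rejection yields 0 for the licensee; the licensor offers 0 and keeps 150.
Round 4 (the licensee proposes): the licensor can get 150 next round, worth 0.73 × 150 = 109.5 now. The licensee offers 109.5 and keeps 150 − 109.5 = 40.5.
Round 3 (the licensor proposes): the licensee can get 40.5 next round, worth 0.73 × 40.5 = 29.565 now, so the licensor offers 29.565, keeping 120.435.
Round 2 (the licensee proposes): the licensor can get 120.435 next round, worth 0.73 × 120.435 = 87.91755 now. The licensee offers 87.91755 and keeps 150 − 87.91755 = 62.08245.
Round 1 (the licensor proposes): the licensee can get 62.08245 next round, worth 0.73 × 62.08245 = 45.3201885 now; the licensor offers that and keeps 104.6798115.

45.32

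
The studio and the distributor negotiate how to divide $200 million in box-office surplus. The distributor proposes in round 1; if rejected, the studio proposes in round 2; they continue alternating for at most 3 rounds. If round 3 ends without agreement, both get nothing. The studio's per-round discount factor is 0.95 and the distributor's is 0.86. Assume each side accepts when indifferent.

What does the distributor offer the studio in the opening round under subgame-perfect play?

26.6

Solve by backward induction from round 3.
Round 3 (the distributor proposes): rejection yields 0 for the studio; the distributor offers 0 and keeps 200.
Round 2 (the studio proposes): the distributor can get 200 next round, worth 0.86 × 200 = 172 now. The studio offers 172 and keeps 200 − 172 = 28.
Round 1 (the distributor proposes): the studio can get 28 next round, worth 0.95 × 28 = 26.6 now. The distributor offers 26.6 and keeps 200 − 26.6 = 173.4.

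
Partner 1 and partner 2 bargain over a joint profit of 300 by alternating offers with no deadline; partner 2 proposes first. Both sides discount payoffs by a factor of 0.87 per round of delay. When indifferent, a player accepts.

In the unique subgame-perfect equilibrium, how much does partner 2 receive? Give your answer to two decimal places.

160.43

Let x be partner 2's share when partner 2 proposes and y be partner 1's share when partner 1 proposes.
Partner 1 accepts iff offered ≥ 0.87·y, so x = 300 − 0.87y. Symmetrically y = 300 − 0.87x.
Substituting: x = 300 − 0.87(300 − 0.87x), giving x(1 − 0.87·0.87) = 300(1 − 0.87).
So x = 300 × 0.13 / 0.2431 ≈ 160.4278, and partner 1 receives 300 − x ≈ 139.5722.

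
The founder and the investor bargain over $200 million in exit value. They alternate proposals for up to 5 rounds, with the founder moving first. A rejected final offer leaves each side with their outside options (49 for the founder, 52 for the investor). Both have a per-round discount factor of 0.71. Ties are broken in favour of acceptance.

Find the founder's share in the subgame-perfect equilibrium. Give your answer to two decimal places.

By backward induction:
Round 5 (the founder proposes): the investor gets 52 if talks fail, so the founder offers 52 and keeps 148.
Round 4 (the investor proposes): the founder can get 148 next round, worth 0.71 × 148 = 105.08 now. The investor offers 105.08 and keeps 200 − 105.08 = 94.92.
Round 3 (the founder proposes): the investor can get 94.92 next round, worth 0.71 × 94.92 = 67.3932 now; the founder offers that and keeps 132.6068.
Round 2 (the investor proposes): the founder can get 132.6068 next round, worth 0.71 × 132.6068 = 94.150828 now, so the investor offers 94.150828, keeping 105.849172.
Round 1 (the founder proposes): the investor can get 105.849172 next round, worth 0.71 × 105.849172 = 75.15291212 now, so the founder offers 75.15291212, keeping 124.84708788.

124.85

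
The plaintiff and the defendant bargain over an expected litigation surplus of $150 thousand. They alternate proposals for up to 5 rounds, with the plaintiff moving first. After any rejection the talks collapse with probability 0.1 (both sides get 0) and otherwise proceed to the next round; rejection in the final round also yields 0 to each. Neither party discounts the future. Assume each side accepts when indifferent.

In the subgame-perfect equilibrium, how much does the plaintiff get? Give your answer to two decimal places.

By backward induction:
Round 5 (the plaintiff proposes): the defendant will accept anything ≥ 0, so the plaintiff offers 0 and keeps 150.
Round 4 (the defendant proposes): rejecting gives the plaintiff an expected 0.9 × 150 = 135. The defendant offers 135 and keeps 150 − 135 = 15.
Round 3 (the plaintiff proposes): rejecting gives the defendant an expected 0.9 × 15 = 13.5; the plaintiff offers that and keeps 136.5.
Round 2 (the defendant proposes): rejecting gives the plaintiff an expected 0.9 × 136.5 = 122.85. The defendant offers 122.85 and keeps 150 − 122.85 = 27.15.
Round 1 (the plaintiff proposes): rejecting gives the defendant an expected 0.9 × 27.15 = 24.435, so the plaintiff offers 24.435, keeping 125.565.

125.57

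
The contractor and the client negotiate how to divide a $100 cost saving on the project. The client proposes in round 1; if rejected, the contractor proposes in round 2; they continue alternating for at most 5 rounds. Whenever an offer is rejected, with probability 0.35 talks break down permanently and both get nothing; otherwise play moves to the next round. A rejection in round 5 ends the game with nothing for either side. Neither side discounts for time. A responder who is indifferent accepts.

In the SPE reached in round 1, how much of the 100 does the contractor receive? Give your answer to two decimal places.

32.36

Round 5 (the client proposes): the contractor will accept anything ≥ 0, so the client offers 0 and keeps 100.
Round 4 (the contractor proposes): rejecting gives the client an expected 0.65 × 100 = 65; the contractor offers that and keeps 35.
Round 3 (the client proposes): rejecting gives the contractor an expected 0.65 × 35 = 22.75. The client offers 22.75 and keeps 100 − 22.75 = 77.25.
Round 2 (the contractor proposes): rejecting gives the client an expected 0.65 × 77.25 = 50.2125; the contractor offers that and keeps 49.7875.
Round 1 (the client proposes): rejecting gives the contractor an expected 0.65 × 49.7875 = 32.361875. The client offers 32.361875 and keeps 100 − 32.361875 = 67.638125.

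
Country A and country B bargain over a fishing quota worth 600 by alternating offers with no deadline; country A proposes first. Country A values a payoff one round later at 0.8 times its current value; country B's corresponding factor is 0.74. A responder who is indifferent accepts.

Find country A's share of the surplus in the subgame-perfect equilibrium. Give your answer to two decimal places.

382.35

In a stationary SPE each proposer offers the other exactly their discounted continuation value.
If country A keeps x when proposing and country B keeps y when proposing, then x = 600 − 0.74y and y = 600 − 0.8x.
Solving: x = 600(1 − 0.74) / (1 − 0.8·0.74) = 156 / 0.408 ≈ 382.3529.
Country B gets 600 − 382.3529 ≈ 217.6471.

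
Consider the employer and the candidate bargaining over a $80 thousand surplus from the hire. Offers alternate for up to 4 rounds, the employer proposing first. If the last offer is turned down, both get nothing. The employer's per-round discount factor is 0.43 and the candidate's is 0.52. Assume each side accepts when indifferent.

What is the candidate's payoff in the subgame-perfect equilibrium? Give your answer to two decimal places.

33.01

Round 4 (the candidate proposes): the employer will accept anything ≥ 0, so the candidate offers 0 and keeps 80.
Round 3 (the employer proposes): the candidate can get 80 next round, worth 0.52 × 80 = 41.6 now. The employer offers 41.6 and keeps 80 − 41.6 = 38.4.
Round 2 (the candidate proposes): the employer can get 38.4 next round, worth 0.43 × 38.4 = 16.512 now, so the candidate offers 16.512, keeping 63.488.
Round 1 (the employer proposes): the candidate can get 63.488 next round, worth 0.52 × 63.488 = 33.01376 now, so the employer offers 33.01376, keeping 46.98624.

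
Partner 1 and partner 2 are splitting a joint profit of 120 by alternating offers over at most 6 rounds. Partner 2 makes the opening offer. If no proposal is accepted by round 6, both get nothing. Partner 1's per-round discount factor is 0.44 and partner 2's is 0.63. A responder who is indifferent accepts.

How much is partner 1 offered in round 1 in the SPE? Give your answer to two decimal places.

Work backward from the last round.
Round 6 (partner 1 proposes): partner 2 will accept anything ≥ 0, so partner 1 offers 0 and keeps 120.
Round 5 (partner 2 proposes): partner 1 can get 120 next round, worth 0.44 × 120 = 52.8 now; partner 2 offers that and keeps 67.2.
Round 4 (partner 1 proposes): partner 2 can get 67.2 next round, worth 0.63 × 67.2 = 42.336 now. Partner 1 offers 42.336 and keeps 120 − 42.336 = 77.664.
Round 3 (partner 2 proposes): partner 1 can get 77.664 next round, worth 0.44 × 77.664 = 34.17216 now. Partner 2 offers 34.17216 and keeps 120 − 34.17216 = 85.82784.
Round 2 (partner 1 proposes): partner 2 can get 85.82784 next round, worth 0.63 × 85.82784 = 54.0715392 now; partner 1 offers that and keeps 65.9284608.
Round 1 (partner 2 proposes): partner 1 can get 65.9284608 next round, worth 0.44 × 65.9284608 = 29.008522752 now. Partner 2 offers 29.008522752 and keeps 120 − 29.008522752 = 90.991477248.

29.01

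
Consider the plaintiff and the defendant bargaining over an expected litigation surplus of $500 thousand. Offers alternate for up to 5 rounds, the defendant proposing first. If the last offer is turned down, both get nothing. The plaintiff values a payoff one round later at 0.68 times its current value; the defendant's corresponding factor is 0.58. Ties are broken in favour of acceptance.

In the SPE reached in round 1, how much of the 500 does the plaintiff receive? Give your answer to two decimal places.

Round 5 (the defendant proposes): the plaintiff will accept anything ≥ 0, so the defendant offers 0 and keeps 500.
Round 4 (the plaintiff proposes): the defendant can get 500 next round, worth 0.58 × 500 = 290 now, so the plaintiff offers 290, keeping 210.
Round 3 (the defendant proposes): the plaintiff can get 210 next round, worth 0.68 × 210 = 142.8 now, so the defendant offers 142.8, keeping 357.2.
Round 2 (the plaintiff proposes): the defendant can get 357.2 next round, worth 0.58 × 357.2 = 207.176 now. The plaintiff offers 207.176 and keeps 500 − 207.176 = 292.824.
Round 1 (the defendant proposes): the plaintiff can get 292.824 next round, worth 0.68 × 292.824 = 199.12032 now, so the defendant offers 199.12032, keeping 300.87968.

199.12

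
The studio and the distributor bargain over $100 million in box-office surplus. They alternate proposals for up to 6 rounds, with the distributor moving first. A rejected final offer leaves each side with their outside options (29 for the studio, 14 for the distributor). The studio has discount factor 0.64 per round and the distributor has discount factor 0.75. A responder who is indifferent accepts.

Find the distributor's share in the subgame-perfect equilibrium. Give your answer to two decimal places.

63.64

Round 6 (the studio proposes): the distributor gets 14 if talks fail, so the studio offers 14 and keeps 86.
Round 5 (the distributor proposes): the studio can get 86 next round, worth 0.64 × 86 = 55.04 now, so the distributor offers 55.04, keeping 44.96.
Round 4 (the studio proposes): the distributor can get 44.96 next round, worth 0.75 × 44.96 = 33.72 now. The studio offers 33.72 and keeps 100 − 33.72 = 66.28.
Round 3 (the distributor proposes): the studio can get 66.28 next round, worth 0.64 × 66.28 = 42.4192 now, so the distributor offers 42.4192, keeping 57.5808.
Round 2 (the studio proposes): the distributor can get 57.5808 next round, worth 0.75 × 57.5808 = 43.1856 now, so the studio offers 43.1856, keeping 56.8144.
Round 1 (the distributor proposes): the studio can get 56.8144 next round, worth 0.64 × 56.8144 = 36.361216 now; the distributor offers that and keeps 63.638784.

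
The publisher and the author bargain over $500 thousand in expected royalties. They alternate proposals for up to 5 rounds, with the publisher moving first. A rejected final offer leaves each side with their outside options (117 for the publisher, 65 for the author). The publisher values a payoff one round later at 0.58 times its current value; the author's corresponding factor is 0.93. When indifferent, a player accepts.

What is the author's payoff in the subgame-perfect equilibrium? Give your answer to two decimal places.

319.56

Round 5 (the publisher proposes): the author gets 65 if talks fail, so the publisher offers 65 and keeps 435.
Round 4 (the author proposes): the publisher can get 435 next round, worth 0.58 × 435 = 252.3 now, so the author offers 252.3, keeping 247.7.
Round 3 (the publisher proposes): the author can get 247.7 next round, worth 0.93 × 247.7 = 230.361 now. The publisher offers 230.361 and keeps 500 − 230.361 = 269.639.
Round 2 (the author proposes): the publisher can get 269.639 next round, worth 0.58 × 269.639 = 156.39062 now, so the author offers 156.39062, keeping 343.60938.
Round 1 (the publisher proposes): the author can get 343.60938 next round, worth 0.93 × 343.60938 = 319.5567234 now; the publisher offers that and keeps 180.4432766.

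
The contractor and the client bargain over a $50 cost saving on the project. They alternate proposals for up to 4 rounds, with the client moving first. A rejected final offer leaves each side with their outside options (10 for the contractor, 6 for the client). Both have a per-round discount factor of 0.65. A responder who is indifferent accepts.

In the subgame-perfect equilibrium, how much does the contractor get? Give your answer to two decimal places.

Work backward from the last round.
Round 4 (the contractor proposes): the client gets 6 if talks fail, so the contractor offers 6 and keeps 44.
Round 3 (the client proposes): the contractor can get 44 next round, worth 0.65 × 44 = 28.6 now, so the client offers 28.6, keeping 21.4.
Round 2 (the contractor proposes): the client can get 21.4 next round, worth 0.65 × 21.4 = 13.91 now; the contractor offers that and keeps 36.09.
Round 1 (the client proposes): the contractor can get 36.09 next round, worth 0.65 × 36.09 = 23.4585 now, so the client offers 23.4585, keeping 26.5415.

23.46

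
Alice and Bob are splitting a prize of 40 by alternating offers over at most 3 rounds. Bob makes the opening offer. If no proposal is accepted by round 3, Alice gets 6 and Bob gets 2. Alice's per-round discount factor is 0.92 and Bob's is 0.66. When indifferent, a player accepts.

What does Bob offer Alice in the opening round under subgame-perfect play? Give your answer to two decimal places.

Round 3 (Bob proposes): Alice gets 6 if talks fail, so Bob offers 6 and keeps 34.
Round 2 (Alice proposes): Bob can get 34 next round, worth 0.66 × 34 = 22.44 now. Alice offers 22.44 and keeps 40 − 22.44 = 17.56.
Round 1 (Bob proposes): Alice can get 17.56 next round, worth 0.92 × 17.56 = 16.1552 now. Bob offers 16.1552 and keeps 40 − 16.1552 = 23.8448.

16.16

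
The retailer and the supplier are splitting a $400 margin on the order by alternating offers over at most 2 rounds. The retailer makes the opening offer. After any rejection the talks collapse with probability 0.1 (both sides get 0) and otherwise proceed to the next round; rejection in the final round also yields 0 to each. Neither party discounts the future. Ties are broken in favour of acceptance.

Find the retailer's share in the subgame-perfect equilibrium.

40

Round 2 (the supplier proposes): rejection yields 0 for the retailer; the supplier offers 0 and keeps 400.
Round 1 (the retailer proposes): rejecting gives the supplier an expected 0.9 × 400 = 360. The retailer offers 360 and keeps 400 − 360 = 40.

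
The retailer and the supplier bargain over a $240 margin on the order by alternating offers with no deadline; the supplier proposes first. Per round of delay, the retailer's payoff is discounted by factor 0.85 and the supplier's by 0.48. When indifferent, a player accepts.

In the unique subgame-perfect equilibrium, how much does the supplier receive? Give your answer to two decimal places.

60.81

When the supplier proposes, the retailer accepts any offer worth at least 0.85 times what the retailer would get by proposing next round; and vice versa.
This gives x = 240 − 0.85y and y = 240 − 0.48x, where x and y are each side's share when it proposes.
Hence (1 − 0.85·0.48)x = 240(1 − 0.85), i.e. 0.592·x = 36.
x ≈ 60.8108; the retailer's share is 240 − x ≈ 179.1892.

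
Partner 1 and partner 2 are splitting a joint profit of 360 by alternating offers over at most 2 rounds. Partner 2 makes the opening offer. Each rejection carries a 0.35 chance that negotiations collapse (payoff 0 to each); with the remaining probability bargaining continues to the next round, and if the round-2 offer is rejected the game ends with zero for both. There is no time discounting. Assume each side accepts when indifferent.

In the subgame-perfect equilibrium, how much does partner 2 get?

By backward induction:
Round 2 (partner 1 proposes): partner 2 will accept anything ≥ 0, so partner 1 offers 0 and keeps 360.
Round 1 (partner 2 proposes): rejecting gives partner 1 an expected 0.65 × 360 = 234. Partner 2 offers 234 and keeps 360 − 234 = 126.

126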